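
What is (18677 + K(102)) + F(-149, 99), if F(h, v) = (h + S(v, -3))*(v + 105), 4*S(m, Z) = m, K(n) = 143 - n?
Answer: -6629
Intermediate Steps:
S(m, Z) = m/4
F(h, v) = (105 + v)*(h + v/4) (F(h, v) = (h + v/4)*(v + 105) = (h + v/4)*(105 + v) = (105 + v)*(h + v/4))
(18677 + K(102)) + F(-149, 99) = (18677 + (143 - 1*102)) + (105*(-149) + (¼)*99² + (105/4)*99 - 149*99) = (18677 + (143 - 102)) + (-15645 + (¼)*9801 + 10395/4 - 14751) = (18677 + 41) + (-15645 + 9801/4 + 10395/4 - 14751) = 18718 - 25347 = -6629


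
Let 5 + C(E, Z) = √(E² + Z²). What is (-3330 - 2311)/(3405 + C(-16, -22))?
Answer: -958970/577963 + 5641*√185/5779630 ≈ -1.6459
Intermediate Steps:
C(E, Z) = -5 + √(E² + Z²)
(-3330 - 2311)/(3405 + C(-16, -22)) = (-3330 - 2311)/(3405 + (-5 + √((-16)² + (-22)²))) = -5641/(3405 + (-5 + √(256 + 484))) = -5641/(3405 + (-5 + √740)) = -5641/(3405 + (-5 + 2*√185)) = -5641/(3400 + 2*√185)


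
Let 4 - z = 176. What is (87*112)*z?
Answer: -1675968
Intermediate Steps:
z = -172 (z = 4 - 1*176 = 4 - 176 = -172)
(87*112)*z = (87*112)*(-172) = 9744*(-172) = -1675968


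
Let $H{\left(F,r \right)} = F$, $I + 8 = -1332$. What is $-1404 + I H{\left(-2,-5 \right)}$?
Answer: $1276$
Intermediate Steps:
$I = -1340$ ($I = -8 - 1332 = -1340$)
$-1404 + I H{\left(-2,-5 \right)} = -1404 - -2680 = -1404 + 2680 = 1276$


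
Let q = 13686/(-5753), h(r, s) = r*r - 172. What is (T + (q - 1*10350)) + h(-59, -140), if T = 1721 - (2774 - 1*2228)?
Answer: -33760784/5753 ≈ -5868.4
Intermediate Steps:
h(r, s) = -172 + r² (h(r, s) = r² - 172 = -172 + r²)
q = -13686/5753 (q = 13686*(-1/5753) = -13686/5753 ≈ -2.3789)
T = 1175 (T = 1721 - (2774 - 2228) = 1721 - 1*546 = 1721 - 546 = 1175)
(T + (q - 1*10350)) + h(-59, -140) = (1175 + (-13686/5753 - 1*10350)) + (-172 + (-59)²) = (1175 + (-13686/5753 - 10350)) + (-172 + 3481) = (1175 - 59557236/5753) + 3309 = -52797461/5753 + 3309 = -33760784/5753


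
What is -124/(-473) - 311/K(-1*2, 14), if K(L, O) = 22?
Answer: -13125/946 ≈ -13.874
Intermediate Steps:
-124/(-473) - 311/K(-1*2, 14) = -124/(-473) - 311/22 = -124*(-1/473) - 311*1/22 = 124/473 - 311/22 = -13125/946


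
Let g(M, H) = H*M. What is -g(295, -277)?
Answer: 81715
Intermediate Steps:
-g(295, -277) = -(-277)*295 = -1*(-81715) = 81715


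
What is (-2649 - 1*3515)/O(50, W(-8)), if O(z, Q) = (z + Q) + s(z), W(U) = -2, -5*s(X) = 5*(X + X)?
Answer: 1541/13 ≈ 118.54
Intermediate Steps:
s(X) = -2*X (s(X) = -(X + X) = -2*X)
O(z, Q) = Q - z (O(z, Q) = (z + Q) - 2*z = (Q + z) - 2*z = Q - z)
(-2649 - 1*3515)/O(50, W(-8)) = (-2649 - 1*3515)/(-2 - 1*50) = (-2649 - 3515)/(-2 - 50) = -6164/(-52) = -6164*(-1/52) = 1541/13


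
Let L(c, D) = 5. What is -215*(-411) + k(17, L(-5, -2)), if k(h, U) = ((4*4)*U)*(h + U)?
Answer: 90125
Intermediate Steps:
k(h, U) = 16*U*(U + h) (k(h, U) = (16*U)*(U + h) = 16*U*(U + h))
-215*(-411) + k(17, L(-5, -2)) = -215*(-411) + 16*5*(5 + 17) = 88365 + 16*5*22 = 88365 + 1760 = 90125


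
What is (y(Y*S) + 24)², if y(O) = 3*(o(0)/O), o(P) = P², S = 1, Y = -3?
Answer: 576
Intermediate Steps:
y(O) = 0 (y(O) = 3*(0²/O) = 3*(0/O) = 3*0 = 0)
(y(Y*S) + 24)² = (0 + 24)² = 24² = 576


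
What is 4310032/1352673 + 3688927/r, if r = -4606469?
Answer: 2123445263591/890149463091 ≈ 2.3855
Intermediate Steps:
4310032/1352673 + 3688927/r = 4310032/1352673 + 3688927/(-4606469) = 4310032*(1/1352673) + 3688927*(-1/4606469) = 4310032/1352673 - 3688927/4606469 = 2123445263591/890149463091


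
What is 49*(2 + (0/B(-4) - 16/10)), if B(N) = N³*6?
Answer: 98/5 ≈ 19.600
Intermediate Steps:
B(N) = 6*N³
49*(2 + (0/B(-4) - 16/10)) = 49*(2 + (0/((6*(-4)³)) - 16/10)) = 49*(2 + (0/((6*(-64))) - 16*⅒)) = 49*(2 + (0/(-384) - 8/5)) = 49*(2 + (0*(-1/384) - 8/5)) = 49*(2 + (0 - 8/5)) = 49*(2 - 8/5) = 49*(⅖) = 98/5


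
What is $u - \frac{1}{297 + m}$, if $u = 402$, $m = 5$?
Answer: $\frac{121403}{302} \approx 402.0$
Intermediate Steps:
$u - \frac{1}{297 + m} = 402 - \frac{1}{297 + 5} = 402 - \frac{1}{302} = \frac{121403}{302}$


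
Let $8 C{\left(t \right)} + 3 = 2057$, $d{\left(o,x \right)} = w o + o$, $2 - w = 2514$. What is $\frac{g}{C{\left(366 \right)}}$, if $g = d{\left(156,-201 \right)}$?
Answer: $- \frac{120528}{79} \approx -1525.7$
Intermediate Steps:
$w = -2512$ ($w = 2 - 2514 = -2512$)
$d{\left(o,x \right)} = - 2511 o$ ($d{\left(o,x \right)} = - 2512 o + o = - 2511 o$)
$g = -391716$ ($g = \left(-2511\right) 156 = -391716$)
$C{\left(t \right)} = \frac{1027}{4}$ ($C{\left(t \right)} = - \frac{3}{8} + \frac{1}{8} \cdot 2057 = - \frac{3}{8} + \frac{2057}{8} = \frac{1027}{4}$)
$\frac{g}{C{\left(366 \right)}} = - \frac{391716}{\frac{1027}{4}} = \left(-391716\right) \frac{4}{1027} = - \frac{120528}{79}$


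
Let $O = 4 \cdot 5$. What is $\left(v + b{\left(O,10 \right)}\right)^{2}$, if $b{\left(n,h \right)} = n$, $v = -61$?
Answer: $1681$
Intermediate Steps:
$O = 20$
$\left(v + b{\left(O,10 \right)}\right)^{2} = \left(-61 + 20\right)^{2} = \left(-41\right)^{2} = 1681$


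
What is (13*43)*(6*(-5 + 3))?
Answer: -6708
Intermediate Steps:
(13*43)*(6*(-5 + 3)) = 559*(6*(-2)) = 559*(-12) = -6708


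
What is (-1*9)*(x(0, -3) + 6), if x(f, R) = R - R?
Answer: -54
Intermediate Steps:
x(f, R) = 0
(-1*9)*(x(0, -3) + 6) = (-1*9)*(0 + 6) = -9*6 = -54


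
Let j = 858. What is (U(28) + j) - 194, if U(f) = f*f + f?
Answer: 1476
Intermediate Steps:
U(f) = f + f**2 (U(f) = f**2 + f = f + f**2)
(U(28) + j) - 194 = (28*(1 + 28) + 858) - 194 = (28*29 + 858) - 194 = (812 + 858) - 194 = 1670 - 194 = 1476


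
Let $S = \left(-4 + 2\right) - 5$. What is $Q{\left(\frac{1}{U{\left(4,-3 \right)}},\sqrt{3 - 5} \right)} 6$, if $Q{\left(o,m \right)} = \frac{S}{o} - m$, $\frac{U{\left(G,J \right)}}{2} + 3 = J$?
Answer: $504 - 6 i \sqrt{2} \approx 504.0 - 8.4853 i$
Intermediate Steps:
$U{\left(G,J \right)} = -6 + 2 J$
$S = -7$ ($S = -2 - 5 = -7$)
$Q{\left(o,m \right)} = - m - \frac{7}{o}$ ($Q{\left(o,m \right)} = - \frac{7}{o} - m = - m - \frac{7}{o}$)
$Q{\left(\frac{1}{U{\left(4,-3 \right)}},\sqrt{3 - 5} \right)} 6 = \left(- \sqrt{3 - 5} - \frac{7}{\frac{1}{-6 + 2 \left(-3\right)}}\right) 6 = \left(- \sqrt{-2} - \frac{7}{\frac{1}{-6 - 6}}\right) 6 = \left(- i \sqrt{2} - \frac{7}{\frac{1}{-12}}\right) 6 = \left(- i \sqrt{2} - \frac{7}{- \frac{1}{12}}\right) 6 = \left(- i \sqrt{2} - -84\right) 6 = \left(- i \sqrt{2} + 84\right) 6 = \left(84 - i \sqrt{2}\right) 6 = 504 - 6 i \sqrt{2}$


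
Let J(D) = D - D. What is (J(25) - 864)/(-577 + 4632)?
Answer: -864/4055 ≈ -0.21307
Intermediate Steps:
J(D) = 0
(J(25) - 864)/(-577 + 4632) = (0 - 864)/(-577 + 4632) = -864/4055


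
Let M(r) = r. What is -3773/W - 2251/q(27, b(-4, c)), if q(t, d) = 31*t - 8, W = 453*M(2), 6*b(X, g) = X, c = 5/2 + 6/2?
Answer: -5167223/751074 ≈ -6.8798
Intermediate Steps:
c = 11/2 (c = 5*(1/2) + 6*(1/2) = 5/2 + 3 = 11/2 ≈ 5.5000)
b(X, g) = X/6
W = 906 (W = 453*2 = 906)
q(t, d) = -8 + 31*t
-3773/W - 2251/q(27, b(-4, c)) = -3773/906 - 2251/(-8 + 31*27) = -3773*1/906 - 2251/(-8 + 837) = -3773/906 - 2251/829 = -5167223/751074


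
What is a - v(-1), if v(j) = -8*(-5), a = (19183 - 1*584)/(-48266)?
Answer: -1949239/48266 ≈ -40.385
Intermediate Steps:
a = -18599/48266 (a = (19183 - 584)*(-1/48266) = 18599*(-1/48266) = -18599/48266 ≈ -0.38534)
v(j) = 40
a - v(-1) = -18599/48266 - 1*40 = -18599/48266 - 40 = -1949239/48266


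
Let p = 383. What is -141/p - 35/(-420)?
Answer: -1309/4596 ≈ -0.28481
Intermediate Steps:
-141/p - 35/(-420) = -141/383 - 35/(-420) = -141*1/383 - 35*(-1/420) = -141/383 + 1/12 = -1309/4596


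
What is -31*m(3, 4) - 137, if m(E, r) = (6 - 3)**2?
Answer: -416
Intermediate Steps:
m(E, r) = 9 (m(E, r) = 3**2 = 9)
-31*m(3, 4) - 137 = -31*9 - 137 = -279 - 137 = -416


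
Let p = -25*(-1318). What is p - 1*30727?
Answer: 2223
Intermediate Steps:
p = 32950
p - 1*30727 = 32950 - 1*30727 = 32950 - 30727 = 2223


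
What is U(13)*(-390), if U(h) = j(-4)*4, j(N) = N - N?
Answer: 0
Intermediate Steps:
j(N) = 0
U(h) = 0 (U(h) = 0*4 = 0)
U(13)*(-390) = 0*(-390) = 0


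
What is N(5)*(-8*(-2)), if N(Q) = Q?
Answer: 80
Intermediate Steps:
N(5)*(-8*(-2)) = 5*(-8*(-2)) = 5*16 = 80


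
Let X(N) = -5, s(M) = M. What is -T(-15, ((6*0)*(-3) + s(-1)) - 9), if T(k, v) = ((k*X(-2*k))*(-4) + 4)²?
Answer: -87616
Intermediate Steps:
T(k, v) = (4 + 20*k)² (T(k, v) = ((k*(-5))*(-4) + 4)² = (-5*k*(-4) + 4)² = (20*k + 4)² = (4 + 20*k)²)
-T(-15, ((6*0)*(-3) + s(-1)) - 9) = -16*(1 + 5*(-15))² = -16*(1 - 75)² = -16*(-74)² = -16*5476 = -1*87616 = -87616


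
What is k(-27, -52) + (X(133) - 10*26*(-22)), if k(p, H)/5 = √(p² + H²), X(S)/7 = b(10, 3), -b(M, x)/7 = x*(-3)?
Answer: 6161 + 5*√3433 ≈ 6454.0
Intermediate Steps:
b(M, x) = 21*x (b(M, x) = -7*x*(-3) = -(-21)*x = 21*x)
X(S) = 441 (X(S) = 7*(21*3) = 7*63 = 441)
k(p, H) = 5*√(H² + p²) (k(p, H) = 5*√(p² + H²) = 5*√(H² + p²))
k(-27, -52) + (X(133) - 10*26*(-22)) = 5*√((-52)² + (-27)²) + (441 - 10*26*(-22)) = 5*√(2704 + 729) + (441 - 260*(-22)) = 5*√3433 + (441 - 1*(-5720)) = 5*√3433 + (441 + 5720) = 5*√3433 + 6161 = 6161 + 5*√3433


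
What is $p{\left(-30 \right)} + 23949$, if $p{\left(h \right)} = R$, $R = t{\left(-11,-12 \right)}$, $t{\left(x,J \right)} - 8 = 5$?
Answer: $23962$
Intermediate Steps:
$t{\left(x,J \right)} = 13$ ($t{\left(x,J \right)} = 8 + 5 = 13$)
$R = 13$
$p{\left(h \right)} = 13$
$p{\left(-30 \right)} + 23949 = 13 + 23949 = 23962$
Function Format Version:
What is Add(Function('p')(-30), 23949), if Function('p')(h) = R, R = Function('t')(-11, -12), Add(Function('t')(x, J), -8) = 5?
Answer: 23962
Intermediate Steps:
Function('t')(x, J) = 13 (Function('t')(x, J) = Add(8, 5) = 13)
R = 13
Function('p')(h) = 13
Add(Function('p')(-30), 23949) = Add(13, 23949) = 23962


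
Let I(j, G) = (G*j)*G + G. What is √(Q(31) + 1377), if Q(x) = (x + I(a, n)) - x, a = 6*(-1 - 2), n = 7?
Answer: √502 ≈ 22.405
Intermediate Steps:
a = -18 (a = 6*(-3) = -18)
I(j, G) = G + j*G² (I(j, G) = j*G² + G = G + j*G²)
Q(x) = -875 (Q(x) = (x + 7*(1 + 7*(-18))) - x = (x + 7*(1 - 126)) - x = (x + 7*(-125)) - x = (x - 875) - x = (-875 + x) - x = -875)
√(Q(31) + 1377) = √(-875 + 1377) = √502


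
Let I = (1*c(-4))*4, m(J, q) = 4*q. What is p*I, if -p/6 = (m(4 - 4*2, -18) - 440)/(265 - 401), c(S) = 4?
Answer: -6144/17 ≈ -361.41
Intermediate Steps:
p = -384/17 (p = -6*(4*(-18) - 440)/(265 - 401) = -6*(-72 - 440)/(-136) = -(-3072)*(-1)/136 = -6*64/17 = -384/17 ≈ -22.588)
I = 16 (I = (1*4)*4 = 4*4 = 16)
p*I = -384/17*16 = -6144/17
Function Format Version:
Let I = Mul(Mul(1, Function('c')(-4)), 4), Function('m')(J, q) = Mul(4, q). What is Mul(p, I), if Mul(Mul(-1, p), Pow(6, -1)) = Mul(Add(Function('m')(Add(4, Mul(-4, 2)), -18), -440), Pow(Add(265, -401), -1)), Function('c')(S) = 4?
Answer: Rational(-6144, 17) ≈ -361.41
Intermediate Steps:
p = Rational(-384, 17) (p = Mul(-6, Mul(Add(Mul(4, -18), -440), Pow(Add(265, -401), -1))) = Mul(-6, Mul(Add(-72, -440), Pow(-136, -1))) = Mul(-6, Mul(-512, Rational(-1, 136))) = Mul(-6, Rational(64, 17)) = Rational(-384, 17) ≈ -22.588)
I = 16 (I = Mul(Mul(1, 4), 4) = Mul(4, 4) = 16)
Mul(p, I) = Mul(Rational(-384, 17), 16) = Rational(-6144, 17)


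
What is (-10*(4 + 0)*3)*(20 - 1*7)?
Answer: -1560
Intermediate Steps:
(-10*(4 + 0)*3)*(20 - 1*7) = (-40*3)*(20 - 7) = -10*12*13 = -120*13 = -1560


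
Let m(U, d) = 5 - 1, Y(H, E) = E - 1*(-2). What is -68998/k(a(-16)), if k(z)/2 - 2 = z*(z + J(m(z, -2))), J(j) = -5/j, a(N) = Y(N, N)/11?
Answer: -8348758/1261 ≈ -6620.7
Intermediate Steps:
Y(H, E) = 2 + E (Y(H, E) = E + 2 = 2 + E)
m(U, d) = 4
a(N) = 2/11 + N/11 (a(N) = (2 + N)/11 = (2 + N)*(1/11) = 2/11 + N/11)
k(z) = 4 + 2*z*(-5/4 + z) (k(z) = 4 + 2*(z*(z - 5/4)) = 4 + 2*(z*(-5/4 + z)) = 4 + 2*z*(-5/4 + z))
-68998/k(a(-16)) = -68998/(4 + 2*(2/11 + (1/11)*(-16))² - 5*(2/11 + (1/11)*(-16))/2) = -68998/(4 + 2*(2/11 - 16/11)² - 5*(2/11 - 16/11)/2) = -68998/(4 + 2*(-14/11)² - 5/2*(-14/11)) = -68998/(4 + 2*(196/121) + 35/11) = -68998/(4 + 392/121 + 35/11) = -68998/1261/121 = -68998*121/1261 = -8348758/1261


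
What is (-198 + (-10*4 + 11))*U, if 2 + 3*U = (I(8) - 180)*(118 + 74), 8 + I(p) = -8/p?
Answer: 8237830/3 ≈ 2.7459e+6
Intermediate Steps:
I(p) = -8 - 8/p
U = -36290/3 (U = -⅔ + (((-8 - 8/8) - 180)*(118 + 74))/3 = -⅔ + (((-8 - 8*⅛) - 180)*192)/3 = -⅔ + (((-8 - 1) - 180)*192)/3 = -⅔ + ((-9 - 180)*192)/3 = -⅔ + (-189*192)/3 = -⅔ + (⅓)*(-36288) = -⅔ - 12096 = -36290/3 ≈ -12097.)
(-198 + (-10*4 + 11))*U = (-198 + (-10*4 + 11))*(-36290/3) = (-198 + (-40 + 11))*(-36290/3) = (-198 - 29)*(-36290/3) = -227*(-36290/3) = 8237830/3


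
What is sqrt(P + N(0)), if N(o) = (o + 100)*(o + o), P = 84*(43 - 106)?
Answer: 42*I*sqrt(3) ≈ 72.746*I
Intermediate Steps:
P = -5292 (P = 84*(-63) = -5292)
N(o) = 2*o*(100 + o) (N(o) = (100 + o)*(2*o) = 2*o*(100 + o))
sqrt(P + N(0)) = sqrt(-5292 + 2*0*(100 + 0)) = sqrt(-5292 + 2*0*100) = sqrt(-5292 + 0) = sqrt(-5292) = 42*I*sqrt(3)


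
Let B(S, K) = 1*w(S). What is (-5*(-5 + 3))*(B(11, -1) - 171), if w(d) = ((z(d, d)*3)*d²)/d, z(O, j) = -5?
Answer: -3360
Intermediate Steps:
w(d) = -15*d (w(d) = ((-5*3)*d²)/d = (-15*d²)/d = -15*d)
B(S, K) = -15*S (B(S, K) = 1*(-15*S) = -15*S)
(-5*(-5 + 3))*(B(11, -1) - 171) = (-5*(-5 + 3))*(-15*11 - 171) = (-5*(-2))*(-165 - 171) = 10*(-336) = -3360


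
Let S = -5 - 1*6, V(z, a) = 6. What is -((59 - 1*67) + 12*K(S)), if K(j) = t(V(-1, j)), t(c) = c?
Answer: -64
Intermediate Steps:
S = -11 (S = -5 - 6 = -11)
K(j) = 6
-((59 - 1*67) + 12*K(S)) = -((59 - 1*67) + 12*6) = -((59 - 67) + 72) = -(-8 + 72) = -1*64 = -64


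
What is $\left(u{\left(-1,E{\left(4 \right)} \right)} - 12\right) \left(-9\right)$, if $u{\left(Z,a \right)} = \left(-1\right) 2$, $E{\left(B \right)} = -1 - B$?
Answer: $126$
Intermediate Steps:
$u{\left(Z,a \right)} = -2$
$\left(u{\left(-1,E{\left(4 \right)} \right)} - 12\right) \left(-9\right) = \left(-2 - 12\right) \left(-9\right) = \left(-14\right) \left(-9\right) = 126$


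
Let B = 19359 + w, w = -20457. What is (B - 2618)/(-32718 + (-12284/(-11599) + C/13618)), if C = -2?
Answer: 293480728156/2583905192181 ≈ 0.11358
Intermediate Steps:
B = -1098 (B = 19359 - 20457 = -1098)
(B - 2618)/(-32718 + (-12284/(-11599) + C/13618)) = (-1098 - 2618)/(-32718 + (-12284/(-11599) - 2/13618)) = -3716/(-32718 + (-12284*(-1/11599) - 2*1/13618)) = -3716/(-32718 + (12284/11599 - 1/6809)) = -3716/(-32718 + 83630157/78977591) = -3716/(-2583905192181/78977591) = -3716*(-78977591/2583905192181) = 293480728156/2583905192181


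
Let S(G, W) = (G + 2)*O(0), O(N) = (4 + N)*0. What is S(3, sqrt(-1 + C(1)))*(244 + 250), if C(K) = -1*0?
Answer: 0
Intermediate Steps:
O(N) = 0
C(K) = 0
S(G, W) = 0 (S(G, W) = (G + 2)*0 = (2 + G)*0 = 0)
S(3, sqrt(-1 + C(1)))*(244 + 250) = 0*(244 + 250) = 0*494 = 0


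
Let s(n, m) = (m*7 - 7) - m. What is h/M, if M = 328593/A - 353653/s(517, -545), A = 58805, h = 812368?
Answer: 78273275443240/10936681963 ≈ 7156.9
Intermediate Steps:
s(n, m) = -7 + 6*m (s(n, m) = (7*m - 7) - m = (-7 + 7*m) - m = -7 + 6*m)
M = 21873363926/192703985 (M = 328593/58805 - 353653/(-7 + 6*(-545)) = 328593*(1/58805) - 353653/(-7 - 3270) = 328593/58805 - 353653/(-3277) = 328593/58805 - 353653*(-1/3277) = 328593/58805 + 353653/3277 = 21873363926/192703985 ≈ 113.51)
h/M = 812368/(21873363926/192703985) = 812368*(192703985/21873363926) = 78273275443240/10936681963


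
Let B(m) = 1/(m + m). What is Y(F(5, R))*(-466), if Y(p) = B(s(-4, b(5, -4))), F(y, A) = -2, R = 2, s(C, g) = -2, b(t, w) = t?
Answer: 233/2 ≈ 116.50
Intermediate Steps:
B(m) = 1/(2*m)
Y(p) = -¼ (Y(p) = (½)/(-2) = (½)*(-½) = -¼)
Y(F(5, R))*(-466) = -¼*(-466) = 233/2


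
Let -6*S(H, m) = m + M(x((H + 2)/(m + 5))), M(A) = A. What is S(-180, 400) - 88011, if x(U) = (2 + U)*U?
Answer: -43340761577/492075 ≈ -88078.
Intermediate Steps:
x(U) = U*(2 + U)
S(H, m) = -m/6 - (2 + H)*(2 + (2 + H)/(5 + m))/(6*(5 + m)) (S(H, m) = -(m + ((H + 2)/(m + 5))*(2 + (H + 2)/(m + 5)))/6 = -(m + ((2 + H)/(5 + m))*(2 + (2 + H)/(5 + m)))/6 = -(m + (2 + H)*(2 + (2 + H)/(5 + m))/(5 + m))/6 = -m/6 - (2 + H)*(2 + (2 + H)/(5 + m))/(6*(5 + m)))
S(-180, 400) - 88011 = (-1*400*(5 + 400)² - (2 - 180)*(12 - 180 + 2*400))/(6*(5 + 400)²) - 88011 = (⅙)*(-1*400*405² - 1*(-178)*(12 - 180 + 800))/405² - 88011 = (⅙)*(1/164025)*(-1*400*164025 - 1*(-178)*632) - 88011 = (⅙)*(1/164025)*(-65610000 + 112496) - 88011 = (⅙)*(1/164025)*(-65497504) - 88011 = -32748752/492075 - 88011 = -43340761577/492075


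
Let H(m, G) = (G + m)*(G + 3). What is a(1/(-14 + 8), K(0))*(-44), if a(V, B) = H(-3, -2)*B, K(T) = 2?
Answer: 440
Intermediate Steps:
H(m, G) = (3 + G)*(G + m) (H(m, G) = (G + m)*(3 + G) = (3 + G)*(G + m))
a(V, B) = -5*B (a(V, B) = ((-2)**2 + 3*(-2) + 3*(-3) - 2*(-3))*B = (4 - 6 - 9 + 6)*B = -5*B)
a(1/(-14 + 8), K(0))*(-44) = -5*2*(-44) = -10*(-44) = 440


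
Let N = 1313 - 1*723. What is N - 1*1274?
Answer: -684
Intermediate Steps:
N = 590 (N = 1313 - 723 = 590)
N - 1*1274 = 590 - 1*1274 = 590 - 1274 = -684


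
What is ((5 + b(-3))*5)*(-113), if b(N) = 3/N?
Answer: -2260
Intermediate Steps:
((5 + b(-3))*5)*(-113) = ((5 + 3/(-3))*5)*(-113) = ((5 + 3*(-⅓))*5)*(-113) = ((5 - 1)*5)*(-113) = (4*5)*(-113) = 20*(-113) = -2260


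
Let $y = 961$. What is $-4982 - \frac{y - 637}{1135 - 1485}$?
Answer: $- \frac{871688}{175} \approx -4981.1$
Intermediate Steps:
$-4982 - \frac{y - 637}{1135 - 1485} = -4982 - \frac{961 - 637}{1135 - 1485} = -4982 - \frac{324}{-350} = -4982 - 324 \left(- \frac{1}{350}\right) = -4982 - - \frac{162}{175} = -4982 + \frac{162}{175} = - \frac{871688}{175}$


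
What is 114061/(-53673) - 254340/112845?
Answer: -1768160291/403781979 ≈ -4.3790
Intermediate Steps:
114061/(-53673) - 254340/112845 = 114061*(-1/53673) - 254340*1/112845 = -114061/53673 - 16956/7523 = -1768160291/403781979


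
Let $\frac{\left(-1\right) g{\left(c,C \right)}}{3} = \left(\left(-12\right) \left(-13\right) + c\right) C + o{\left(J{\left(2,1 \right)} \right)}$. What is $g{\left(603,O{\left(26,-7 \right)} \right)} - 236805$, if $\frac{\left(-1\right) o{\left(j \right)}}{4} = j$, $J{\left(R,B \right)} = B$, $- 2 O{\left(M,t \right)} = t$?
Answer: $- \frac{489525}{2} \approx -2.4476 \cdot 10^{5}$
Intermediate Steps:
$O{\left(M,t \right)} = - \frac{t}{2}$
$o{\left(j \right)} = - 4 j$
$g{\left(c,C \right)} = 12 - 3 C \left(156 + c\right)$ ($g{\left(c,C \right)} = - 3 \left(\left(\left(-12\right) \left(-13\right) + c\right) C - 4\right) = - 3 \left(\left(156 + c\right) C - 4\right) = - 3 \left(C \left(156 + c\right) - 4\right) = - 3 \left(-4 + C \left(156 + c\right)\right) = 12 - 3 C \left(156 + c\right)$)
$g{\left(603,O{\left(26,-7 \right)} \right)} - 236805 = \left(12 - 468 \left(\left(- \frac{1}{2}\right) \left(-7\right)\right) - 3 \left(\left(- \frac{1}{2}\right) \left(-7\right)\right) 603\right) - 236805 = \left(12 - 1638 - \frac{21}{2} \cdot 603\right) - 236805 = \left(12 - 1638 - \frac{12663}{2}\right) - 236805 = - \frac{15915}{2} - 236805 = - \frac{489525}{2}$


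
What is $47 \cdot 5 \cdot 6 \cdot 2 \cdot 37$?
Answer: $104340$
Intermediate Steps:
$47 \cdot 5 \cdot 6 \cdot 2 \cdot 37 = 47 \cdot 30 \cdot 2 \cdot 37 = 47 \cdot 60 \cdot 37 = 2820 \cdot 37 = 104340$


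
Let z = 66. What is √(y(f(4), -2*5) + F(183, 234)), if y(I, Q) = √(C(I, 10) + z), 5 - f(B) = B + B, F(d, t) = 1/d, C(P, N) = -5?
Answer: √(183 + 33489*√61)/183 ≈ 2.7957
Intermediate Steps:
f(B) = 5 - 2*B (f(B) = 5 - (B + B) = 5 - 2*B)
y(I, Q) = √61 (y(I, Q) = √(-5 + 66) = √61)
√(y(f(4), -2*5) + F(183, 234)) = √(√61 + 1/183) = √(1/183 + √61)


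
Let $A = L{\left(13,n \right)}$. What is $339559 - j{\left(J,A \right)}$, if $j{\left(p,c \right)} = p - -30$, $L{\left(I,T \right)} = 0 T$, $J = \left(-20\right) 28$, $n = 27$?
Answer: $340089$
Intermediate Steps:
$J = -560$
$L{\left(I,T \right)} = 0$
$A = 0$
$j{\left(p,c \right)} = 30 + p$ ($j{\left(p,c \right)} = p + 30 = 30 + p$)
$339559 - j{\left(J,A \right)} = 339559 - \left(30 - 560\right) = 339559 - -530 = 339559 + 530 = 340089$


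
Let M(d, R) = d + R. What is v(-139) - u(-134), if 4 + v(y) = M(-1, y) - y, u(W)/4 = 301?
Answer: -1209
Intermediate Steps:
M(d, R) = R + d
u(W) = 1204 (u(W) = 4*301 = 1204)
v(y) = -5 (v(y) = -4 + ((y - 1) - y) = -4 + ((-1 + y) - y) = -4 - 1 = -5)
v(-139) - u(-134) = -5 - 1*1204 = -5 - 1204 = -1209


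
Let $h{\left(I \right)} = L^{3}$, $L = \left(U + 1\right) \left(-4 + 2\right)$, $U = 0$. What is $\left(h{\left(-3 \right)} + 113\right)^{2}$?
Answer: $11025$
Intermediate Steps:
$L = -2$ ($L = \left(0 + 1\right) \left(-4 + 2\right) = 1 \left(-2\right) = -2$)
$h{\left(I \right)} = -8$ ($h{\left(I \right)} = \left(-2\right)^{3} = -8$)
$\left(h{\left(-3 \right)} + 113\right)^{2} = \left(-8 + 113\right)^{2} = 105^{2} = 11025$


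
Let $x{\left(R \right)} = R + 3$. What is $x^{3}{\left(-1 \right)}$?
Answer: $8$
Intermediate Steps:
$x{\left(R \right)} = 3 + R$
$x^{3}{\left(-1 \right)} = \left(3 - 1\right)^{3} = 2^{3} = 8$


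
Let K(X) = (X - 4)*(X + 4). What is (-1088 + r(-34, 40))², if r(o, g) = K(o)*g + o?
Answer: 1978292484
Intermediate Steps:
K(X) = (-4 + X)*(4 + X)
r(o, g) = o + g*(-16 + o²) (r(o, g) = (-16 + o²)*g + o = g*(-16 + o²) + o = o + g*(-16 + o²))
(-1088 + r(-34, 40))² = (-1088 + (-34 + 40*(-16 + (-34)²)))² = (-1088 + (-34 + 40*(-16 + 1156)))² = (-1088 + (-34 + 40*1140))² = (-1088 + (-34 + 45600))² = (-1088 + 45566)² = 44478² = 1978292484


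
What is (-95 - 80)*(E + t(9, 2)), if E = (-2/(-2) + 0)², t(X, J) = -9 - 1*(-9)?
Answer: -175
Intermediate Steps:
t(X, J) = 0 (t(X, J) = -9 + 9 = 0)
E = 1 (E = (-2*(-½) + 0)² = (1 + 0)² = 1² = 1)
(-95 - 80)*(E + t(9, 2)) = (-95 - 80)*(1 + 0) = -175*1 = -175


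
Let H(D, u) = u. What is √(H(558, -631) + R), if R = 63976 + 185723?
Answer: 2*√62267 ≈ 499.07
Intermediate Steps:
R = 249699
√(H(558, -631) + R) = √(-631 + 249699) = √249068 = 2*√62267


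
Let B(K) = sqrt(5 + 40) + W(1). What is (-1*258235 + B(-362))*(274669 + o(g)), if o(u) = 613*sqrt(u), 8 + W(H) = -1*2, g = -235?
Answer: -(258245 - 3*sqrt(5))*(274669 + 613*I*sqrt(235)) ≈ -7.093e+10 - 2.4267e+9*I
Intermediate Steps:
W(H) = -10 (W(H) = -8 - 1*2 = -8 - 2 = -10)
B(K) = -10 + 3*sqrt(5) (B(K) = sqrt(5 + 40) - 10 = sqrt(45) - 10 = 3*sqrt(5) - 10 = -10 + 3*sqrt(5))
(-1*258235 + B(-362))*(274669 + o(g)) = (-1*258235 + (-10 + 3*sqrt(5)))*(274669 + 613*sqrt(-235)) = (-258235 + (-10 + 3*sqrt(5)))*(274669 + 613*(I*sqrt(235))) = (-258245 + 3*sqrt(5))*(274669 + 613*I*sqrt(235))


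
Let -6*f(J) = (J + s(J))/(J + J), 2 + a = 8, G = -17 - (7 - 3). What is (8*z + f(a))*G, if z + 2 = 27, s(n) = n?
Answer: -8393/2 ≈ -4196.5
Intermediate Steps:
z = 25 (z = -2 + 27 = 25)
G = -21 (G = -17 - 1*4 = -17 - 4 = -21)
a = 6 (a = -2 + 8 = 6)
f(J) = -1/6 (f(J) = -(J + J)/(6*(J + J)) = -2*J/(6*(2*J)) = -2*J*1/(2*J)/6 = -1/6*1 = -1/6)
(8*z + f(a))*G = (8*25 - 1/6)*(-21) = (200 - 1/6)*(-21) = (1199/6)*(-21) = -8393/2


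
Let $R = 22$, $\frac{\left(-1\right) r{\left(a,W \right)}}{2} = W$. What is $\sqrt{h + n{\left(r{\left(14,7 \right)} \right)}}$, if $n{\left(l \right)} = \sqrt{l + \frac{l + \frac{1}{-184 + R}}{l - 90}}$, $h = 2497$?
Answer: $\frac{\sqrt{15191748 + 13 i \sqrt{3036839}}}{78} \approx 49.97 + 0.037259 i$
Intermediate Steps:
$r{\left(a,W \right)} = - 2 W$
$n{\left(l \right)} = \sqrt{l + \frac{- \frac{1}{162} + l}{-90 + l}}$ ($n{\left(l \right)} = \sqrt{l + \frac{l + \frac{1}{-184 + 22}}{l - 90}} = \sqrt{l + \frac{l + \frac{1}{-162}}{-90 + l}} = \sqrt{l + \frac{l - \frac{1}{162}}{-90 + l}} = \sqrt{l + \frac{- \frac{1}{162} + l}{-90 + l}}$)
$\sqrt{h + n{\left(r{\left(14,7 \right)} \right)}} = \sqrt{2497 + \sqrt{\left(-2\right) 7 - \frac{1}{-14580 + 162 \left(\left(-2\right) 7\right)} + \frac{\left(-2\right) 7}{-90 - 14}}} = \sqrt{2497 + \sqrt{-14 - \frac{1}{-14580 + 162 \left(-14\right)} - \frac{14}{-90 - 14}}} = \sqrt{2497 + \sqrt{-14 - \frac{1}{-14580 - 2268} - \frac{14}{-104}}} = \sqrt{2497 + \sqrt{-14 - \frac{1}{-16848} - - \frac{7}{52}}} = \sqrt{2497 + \sqrt{-14 - - \frac{1}{16848} + \frac{7}{52}}} = \sqrt{2497 + \sqrt{-14 + \frac{1}{16848} + \frac{7}{52}}} = \sqrt{2497 + \sqrt{- \frac{233603}{16848}}} = \sqrt{2497 + \frac{i \sqrt{3036839}}{468}}$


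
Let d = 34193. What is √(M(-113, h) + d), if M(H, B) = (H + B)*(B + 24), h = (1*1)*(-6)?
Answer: √32051 ≈ 179.03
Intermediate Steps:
h = -6 (h = 1*(-6) = -6)
M(H, B) = (24 + B)*(B + H) (M(H, B) = (B + H)*(24 + B) = (24 + B)*(B + H))
√(M(-113, h) + d) = √(((-6)² + 24*(-6) + 24*(-113) - 6*(-113)) + 34193) = √((36 - 144 - 2712 + 678) + 34193) = √(-2142 + 34193) = √32051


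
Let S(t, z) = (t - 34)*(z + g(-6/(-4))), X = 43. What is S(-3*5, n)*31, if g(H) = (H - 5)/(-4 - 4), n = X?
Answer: -1055705/16 ≈ -65982.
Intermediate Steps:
n = 43
g(H) = 5/8 - H/8 (g(H) = (-5 + H)/(-8) = (-5 + H)*(-1/8) = 5/8 - H/8)
S(t, z) = (-34 + t)*(7/16 + z) (S(t, z) = (t - 34)*(z + (5/8 - (-3)/(4*(-4)))) = (-34 + t)*(z + (5/8 - (-3)*(-1)/(4*4))) = (-34 + t)*(z + (5/8 - 1/8*3/2)) = (-34 + t)*(z + (5/8 - 3/16)) = (-34 + t)*(z + 7/16) = (-34 + t)*(7/16 + z))
S(-3*5, n)*31 = (-119/8 - 34*43 + 7*(-3*5)/16 - 3*5*43)*31 = (-119/8 - 1462 + (7/16)*(-15) - 15*43)*31 = (-119/8 - 1462 - 105/16 - 645)*31 = -34055/16*31 = -1055705/16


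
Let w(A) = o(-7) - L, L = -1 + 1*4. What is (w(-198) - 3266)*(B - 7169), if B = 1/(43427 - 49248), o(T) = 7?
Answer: 136125706500/5821 ≈ 2.3385e+7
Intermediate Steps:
L = 3 (L = -1 + 4 = 3)
w(A) = 4 (w(A) = 7 - 1*3 = 7 - 3 = 4)
B = -1/5821 (B = 1/(-5821) = -1/5821 ≈ -0.00017179)
(w(-198) - 3266)*(B - 7169) = (4 - 3266)*(-1/5821 - 7169) = -3262*(-41730750/5821) = 136125706500/5821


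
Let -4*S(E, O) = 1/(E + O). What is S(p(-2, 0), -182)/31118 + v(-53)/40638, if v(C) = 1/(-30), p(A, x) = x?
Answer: -412207/531120779280 ≈ -7.7611e-7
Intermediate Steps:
v(C) = -1/30
S(E, O) = -1/(4*(E + O))
S(p(-2, 0), -182)/31118 + v(-53)/40638 = -1/(4*0 + 4*(-182))/31118 - 1/30/40638 = -1/(0 - 728)*(1/31118) - 1/30*1/40638 = -1/(-728)*(1/31118) - 1/1219140 = -1*(-1/728)*(1/31118) - 1/1219140 = (1/728)*(1/31118) - 1/1219140 = 1/22653904 - 1/1219140 = -412207/531120779280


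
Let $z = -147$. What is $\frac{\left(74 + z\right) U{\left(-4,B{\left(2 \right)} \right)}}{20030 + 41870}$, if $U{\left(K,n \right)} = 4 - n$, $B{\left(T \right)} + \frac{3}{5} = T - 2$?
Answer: $- \frac{1679}{309500} \approx -0.0054249$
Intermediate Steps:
$B{\left(T \right)} = - \frac{13}{5} + T$ ($B{\left(T \right)} = - \frac{3}{5} + \left(T - 2\right) = - \frac{3}{5} + \left(-2 + T\right) = - \frac{13}{5} + T$)
$\frac{\left(74 + z\right) U{\left(-4,B{\left(2 \right)} \right)}}{20030 + 41870} = \frac{\left(74 - 147\right) \left(4 - \left(- \frac{13}{5} + 2\right)\right)}{20030 + 41870} = \frac{\left(-73\right) \left(4 - - \frac{3}{5}\right)}{61900} = - 73 \left(4 + \frac{3}{5}\right) \frac{1}{61900} = \left(-73\right) \frac{23}{5} \cdot \frac{1}{61900} = \left(- \frac{1679}{5}\right) \frac{1}{61900} = - \frac{1679}{309500}$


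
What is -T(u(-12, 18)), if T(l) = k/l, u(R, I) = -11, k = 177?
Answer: 177/11 ≈ 16.091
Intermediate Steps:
T(l) = 177/l
-T(u(-12, 18)) = -177/(-11) = -177*(-1)/11 = -1*(-177/11) = 177/11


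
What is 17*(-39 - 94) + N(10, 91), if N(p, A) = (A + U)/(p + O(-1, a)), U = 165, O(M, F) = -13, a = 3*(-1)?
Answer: -7039/3 ≈ -2346.3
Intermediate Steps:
a = -3
N(p, A) = (165 + A)/(-13 + p) (N(p, A) = (A + 165)/(p - 13) = (165 + A)/(-13 + p))
17*(-39 - 94) + N(10, 91) = 17*(-39 - 94) + (165 + 91)/(-13 + 10) = 17*(-133) + 256/(-3) = -2261 - 1/3*256 = -2261 - 256/3 = -7039/3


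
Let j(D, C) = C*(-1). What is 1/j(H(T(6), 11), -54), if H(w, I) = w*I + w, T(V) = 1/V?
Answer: 1/54 ≈ 0.018519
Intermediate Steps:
H(w, I) = w + I*w (H(w, I) = I*w + w = w + I*w)
j(D, C) = -C
1/j(H(T(6), 11), -54) = 1/(-1*(-54)) = 1/54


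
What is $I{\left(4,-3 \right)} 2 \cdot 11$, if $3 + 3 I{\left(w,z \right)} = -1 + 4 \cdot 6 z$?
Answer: $- \frac{1672}{3} \approx -557.33$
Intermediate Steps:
$I{\left(w,z \right)} = - \frac{4}{3} + 8 z$ ($I{\left(w,z \right)} = -1 + \frac{-1 + 4 \cdot 6 z}{3} = -1 + \frac{-1 + 24 z}{3} = -1 + \left(- \frac{1}{3} + 8 z\right) = - \frac{4}{3} + 8 z$)
$I{\left(4,-3 \right)} 2 \cdot 11 = \left(- \frac{4}{3} + 8 \left(-3\right)\right) 2 \cdot 11 = \left(- \frac{4}{3} - 24\right) 2 \cdot 11 = \left(- \frac{76}{3}\right) 2 \cdot 11 = \left(- \frac{152}{3}\right) 11 = - \frac{1672}{3}$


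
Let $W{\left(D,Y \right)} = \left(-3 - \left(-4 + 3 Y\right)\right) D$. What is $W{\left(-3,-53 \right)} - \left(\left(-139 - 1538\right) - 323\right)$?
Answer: $1520$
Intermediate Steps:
$W{\left(D,Y \right)} = D \left(1 - 3 Y\right)$ ($W{\left(D,Y \right)} = \left(-3 - \left(-4 + 3 Y\right)\right) D = \left(1 - 3 Y\right) D = D \left(1 - 3 Y\right)$)
$W{\left(-3,-53 \right)} - \left(\left(-139 - 1538\right) - 323\right) = - 3 \left(1 - -159\right) - \left(\left(-139 - 1538\right) - 323\right) = - 3 \left(1 + 159\right) - \left(-1677 - 323\right) = \left(-3\right) 160 - -2000 = -480 + 2000 = 1520$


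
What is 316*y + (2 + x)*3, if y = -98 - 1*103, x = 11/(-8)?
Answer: -508113/8 ≈ -63514.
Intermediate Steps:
x = -11/8 (x = 11*(-⅛) = -11/8 ≈ -1.3750)
y = -201 (y = -98 - 103 = -201)
316*y + (2 + x)*3 = 316*(-201) + (2 - 11/8)*3 = -63516 + (5/8)*3 = -63516 + 15/8 = -508113/8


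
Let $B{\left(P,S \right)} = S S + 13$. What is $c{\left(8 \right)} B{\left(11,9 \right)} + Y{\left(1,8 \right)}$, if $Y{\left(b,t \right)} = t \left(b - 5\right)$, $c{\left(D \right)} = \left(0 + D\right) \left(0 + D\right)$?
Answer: $5984$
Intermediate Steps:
$c{\left(D \right)} = D^{2}$ ($c{\left(D \right)} = D D = D^{2}$)
$Y{\left(b,t \right)} = t \left(-5 + b\right)$
$B{\left(P,S \right)} = 13 + S^{2}$ ($B{\left(P,S \right)} = S^{2} + 13 = 13 + S^{2}$)
$c{\left(8 \right)} B{\left(11,9 \right)} + Y{\left(1,8 \right)} = 8^{2} \left(13 + 9^{2}\right) + 8 \left(-5 + 1\right) = 64 \left(13 + 81\right) + 8 \left(-4\right) = 64 \cdot 94 - 32 = 6016 - 32 = 5984$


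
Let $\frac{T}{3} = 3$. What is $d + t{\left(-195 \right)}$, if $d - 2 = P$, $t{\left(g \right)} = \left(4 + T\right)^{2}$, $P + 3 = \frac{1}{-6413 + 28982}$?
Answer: $\frac{3791593}{22569} \approx 168.0$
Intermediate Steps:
$T = 9$ ($T = 3 \cdot 3 = 9$)
$P = - \frac{67706}{22569}$ ($P = -3 + \frac{1}{-6413 + 28982} = -3 + \frac{1}{22569} = - \frac{67706}{22569} \approx -3.0$)
$t{\left(g \right)} = 169$ ($t{\left(g \right)} = \left(4 + 9\right)^{2} = 13^{2} = 169$)
$d = - \frac{22568}{22569}$ ($d = 2 - \frac{67706}{22569} = - \frac{22568}{22569} \approx -0.99996$)
$d + t{\left(-195 \right)} = - \frac{22568}{22569} + 169 = \frac{3791593}{22569}$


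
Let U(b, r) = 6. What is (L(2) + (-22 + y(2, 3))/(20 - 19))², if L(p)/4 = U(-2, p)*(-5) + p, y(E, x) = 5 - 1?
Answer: 16900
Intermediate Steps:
y(E, x) = 4
L(p) = -120 + 4*p (L(p) = 4*(6*(-5) + p) = 4*(-30 + p) = -120 + 4*p)
(L(2) + (-22 + y(2, 3))/(20 - 19))² = ((-120 + 4*2) + (-22 + 4)/(20 - 19))² = ((-120 + 8) - 18/1)² = (-112 - 18*1)² = (-112 - 18)² = (-130)² = 16900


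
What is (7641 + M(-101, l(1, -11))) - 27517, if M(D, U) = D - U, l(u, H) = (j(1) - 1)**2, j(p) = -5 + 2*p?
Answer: -19993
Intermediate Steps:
l(u, H) = 16 (l(u, H) = ((-5 + 2*1) - 1)**2 = ((-5 + 2) - 1)**2 = (-3 - 1)**2 = (-4)**2 = 16)
(7641 + M(-101, l(1, -11))) - 27517 = (7641 + (-101 - 1*16)) - 27517 = (7641 + (-101 - 16)) - 27517 = (7641 - 117) - 27517 = 7524 - 27517 = -19993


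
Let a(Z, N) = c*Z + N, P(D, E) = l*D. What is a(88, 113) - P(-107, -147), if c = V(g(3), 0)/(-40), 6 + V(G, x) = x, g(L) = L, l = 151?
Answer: 81416/5 ≈ 16283.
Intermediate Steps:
V(G, x) = -6 + x
c = 3/20 (c = (-6 + 0)/(-40) = -6*(-1/40) = 3/20 ≈ 0.15000)
P(D, E) = 151*D
a(Z, N) = N + 3*Z/20 (a(Z, N) = 3*Z/20 + N = N + 3*Z/20)
a(88, 113) - P(-107, -147) = (113 + (3/20)*88) - 151*(-107) = (113 + 66/5) - 1*(-16157) = 631/5 + 16157 = 81416/5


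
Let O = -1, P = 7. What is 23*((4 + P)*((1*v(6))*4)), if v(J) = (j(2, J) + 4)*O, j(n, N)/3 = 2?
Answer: -10120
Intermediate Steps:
j(n, N) = 6 (j(n, N) = 3*2 = 6)
v(J) = -10 (v(J) = (6 + 4)*(-1) = 10*(-1) = -10)
23*((4 + P)*((1*v(6))*4)) = 23*((4 + 7)*((1*(-10))*4)) = 23*(11*(-10*4)) = 23*(11*(-40)) = 23*(-440) = -10120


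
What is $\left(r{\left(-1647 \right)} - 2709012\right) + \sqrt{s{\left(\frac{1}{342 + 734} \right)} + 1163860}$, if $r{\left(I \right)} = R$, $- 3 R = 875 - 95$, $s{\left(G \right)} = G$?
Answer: $-2709272 + \frac{3 \sqrt{37430254901}}{538} \approx -2.7082 \cdot 10^{6}$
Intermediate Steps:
$R = -260$ ($R = - \frac{875 - 95}{3} = \left(- \frac{1}{3}\right) 780 = -260$)
$r{\left(I \right)} = -260$
$\left(r{\left(-1647 \right)} - 2709012\right) + \sqrt{s{\left(\frac{1}{342 + 734} \right)} + 1163860} = \left(-260 - 2709012\right) + \sqrt{\frac{1}{342 + 734} + 1163860} = \left(-260 - 2709012\right) + \sqrt{\frac{1}{1076} + 1163860} = -2709272 + \sqrt{\frac{1}{1076} + 1163860} = -2709272 + \sqrt{\frac{1252313361}{1076}} = -2709272 + \frac{3 \sqrt{37430254901}}{538}$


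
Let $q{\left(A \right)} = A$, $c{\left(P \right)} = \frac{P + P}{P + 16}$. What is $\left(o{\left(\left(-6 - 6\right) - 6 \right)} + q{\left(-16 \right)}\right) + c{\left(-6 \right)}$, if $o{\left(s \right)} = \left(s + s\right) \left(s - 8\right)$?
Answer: $\frac{4594}{5} \approx 918.8$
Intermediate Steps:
$c{\left(P \right)} = \frac{2 P}{16 + P}$
$o{\left(s \right)} = 2 s \left(-8 + s\right)$
$\left(o{\left(\left(-6 - 6\right) - 6 \right)} + q{\left(-16 \right)}\right) + c{\left(-6 \right)} = \left(2 \left(\left(-6 - 6\right) - 6\right) \left(-8 - 18\right) - 16\right) + 2 \left(-6\right) \frac{1}{16 - 6} = \left(2 \left(-12 - 6\right) \left(-8 - 18\right) - 16\right) + 2 \left(-6\right) \frac{1}{10} = \left(2 \left(-18\right) \left(-8 - 18\right) - 16\right) + 2 \left(-6\right) \frac{1}{10} = \left(2 \left(-18\right) \left(-26\right) - 16\right) - \frac{6}{5} = \left(936 - 16\right) - \frac{6}{5} = 920 - \frac{6}{5} = \frac{4594}{5}$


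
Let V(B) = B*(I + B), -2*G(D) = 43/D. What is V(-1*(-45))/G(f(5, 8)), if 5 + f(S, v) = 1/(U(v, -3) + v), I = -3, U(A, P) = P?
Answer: 18144/43 ≈ 421.95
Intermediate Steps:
f(S, v) = -5 + 1/(-3 + v)
G(D) = -43/(2*D)
V(B) = B*(-3 + B)
V(-1*(-45))/G(f(5, 8)) = ((-1*(-45))*(-3 - 1*(-45)))/((-43*(-3 + 8)/(16 - 5*8)/2)) = (45*(-3 + 45))/((-43*5/(16 - 40)/2)) = (45*42)/((-43/(2*((⅕)*(-24))))) = 1890/((-43/(2*(-24/5)))) = 1890/((-43/2*(-5/24))) = 1890/(215/48) = 1890*(48/215) = 18144/43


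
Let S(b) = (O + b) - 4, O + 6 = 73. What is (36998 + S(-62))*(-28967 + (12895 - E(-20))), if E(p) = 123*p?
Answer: -503630388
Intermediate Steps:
O = 67 (O = -6 + 73 = 67)
S(b) = 63 + b (S(b) = (67 + b) - 4 = 63 + b)
(36998 + S(-62))*(-28967 + (12895 - E(-20))) = (36998 + (63 - 62))*(-28967 + (12895 - 123*(-20))) = (36998 + 1)*(-28967 + (12895 - 1*(-2460))) = 36999*(-28967 + (12895 + 2460)) = 36999*(-28967 + 15355) = 36999*(-13612) = -503630388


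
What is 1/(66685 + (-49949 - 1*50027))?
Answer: -1/33291 ≈ -3.0038e-5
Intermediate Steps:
1/(66685 + (-49949 - 1*50027)) = 1/(66685 + (-49949 - 50027)) = 1/(66685 - 99976) = 1/(-33291) = -1/33291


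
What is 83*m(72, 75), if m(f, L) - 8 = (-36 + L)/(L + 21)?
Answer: 22327/32 ≈ 697.72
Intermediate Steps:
m(f, L) = 8 + (-36 + L)/(21 + L) (m(f, L) = 8 + (-36 + L)/(L + 21) = 8 + (-36 + L)/(21 + L))
83*m(72, 75) = 83*(3*(44 + 3*75)/(21 + 75)) = 83*(3*(44 + 225)/96) = 83*(3*(1/96)*269) = 83*(269/32) = 22327/32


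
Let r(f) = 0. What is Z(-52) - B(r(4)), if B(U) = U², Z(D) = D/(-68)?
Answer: 13/17 ≈ 0.76471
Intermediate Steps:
Z(D) = -D/68 (Z(D) = D*(-1/68) = -D/68)
Z(-52) - B(r(4)) = -1/68*(-52) - 1*0² = 13/17 - 1*0 = 13/17 + 0 = 13/17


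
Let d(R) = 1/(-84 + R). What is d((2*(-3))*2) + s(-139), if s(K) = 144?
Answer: 13823/96 ≈ 143.99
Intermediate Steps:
d((2*(-3))*2) + s(-139) = 1/(-84 + (2*(-3))*2) + 144 = 1/(-84 - 6*2) + 144 = 1/(-84 - 12) + 144 = 1/(-96) + 144 = -1/96 + 144 = 13823/96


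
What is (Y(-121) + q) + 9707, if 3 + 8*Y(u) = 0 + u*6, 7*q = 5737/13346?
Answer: 3593360045/373688 ≈ 9615.9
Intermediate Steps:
q = 5737/93422 (q = (5737/13346)/7 = (5737*(1/13346))/7 = (⅐)*(5737/13346) = 5737/93422 ≈ 0.061410)
Y(u) = -3/8 + 3*u/4 (Y(u) = -3/8 + (0 + u*6)/8 = -3/8 + (0 + 6*u)/8 = -3/8 + (6*u)/8 = -3/8 + 3*u/4)
(Y(-121) + q) + 9707 = ((-3/8 + (¾)*(-121)) + 5737/93422) + 9707 = ((-3/8 - 363/4) + 5737/93422) + 9707 = (-729/8 + 5737/93422) + 9707 = -34029371/373688 + 9707 = 3593360045/373688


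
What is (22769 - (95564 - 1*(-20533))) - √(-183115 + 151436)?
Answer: -93328 - I*√31679 ≈ -93328.0 - 177.99*I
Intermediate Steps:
(22769 - (95564 - 1*(-20533))) - √(-183115 + 151436) = (22769 - (95564 + 20533)) - √(-31679) = (22769 - 1*116097) - I*√31679 = (22769 - 116097) - I*√31679 = -93328 - I*√31679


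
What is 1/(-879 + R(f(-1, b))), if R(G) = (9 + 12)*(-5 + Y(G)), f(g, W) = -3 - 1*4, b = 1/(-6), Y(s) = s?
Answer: -1/1131 ≈ -0.00088417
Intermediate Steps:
b = -1/6 ≈ -0.16667
f(g, W) = -7 (f(g, W) = -3 - 4 = -7)
R(G) = -105 + 21*G (R(G) = (9 + 12)*(-5 + G) = 21*(-5 + G) = -105 + 21*G)
1/(-879 + R(f(-1, b))) = 1/(-879 + (-105 + 21*(-7))) = 1/(-879 + (-105 - 147)) = 1/(-879 - 252) = 1/(-1131) = -1/1131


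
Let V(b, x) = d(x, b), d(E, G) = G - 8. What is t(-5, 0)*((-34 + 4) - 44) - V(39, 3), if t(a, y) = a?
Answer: 339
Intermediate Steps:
d(E, G) = -8 + G
V(b, x) = -8 + b
t(-5, 0)*((-34 + 4) - 44) - V(39, 3) = -5*((-34 + 4) - 44) - (-8 + 39) = -5*(-30 - 44) - 1*31 = -5*(-74) - 31 = 370 - 31 = 339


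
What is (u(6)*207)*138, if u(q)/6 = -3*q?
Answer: -3085128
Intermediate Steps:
u(q) = -18*q (u(q) = 6*(-3*q) = -18*q)
(u(6)*207)*138 = (-18*6*207)*138 = -108*207*138 = -22356*138 = -3085128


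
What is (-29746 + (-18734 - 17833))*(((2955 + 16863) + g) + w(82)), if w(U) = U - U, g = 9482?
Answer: -1942970900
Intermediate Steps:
w(U) = 0
(-29746 + (-18734 - 17833))*(((2955 + 16863) + g) + w(82)) = (-29746 + (-18734 - 17833))*(((2955 + 16863) + 9482) + 0) = (-29746 - 36567)*((19818 + 9482) + 0) = -66313*(29300 + 0) = -66313*29300 = -1942970900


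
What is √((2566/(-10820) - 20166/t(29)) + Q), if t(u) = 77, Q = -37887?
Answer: I*√6620040644587370/416570 ≈ 195.32*I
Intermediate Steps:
√((2566/(-10820) - 20166/t(29)) + Q) = √((2566/(-10820) - 20166/77) - 37887) = √((2566*(-1/10820) - 20166*1/77) - 37887) = √((-1283/5410 - 20166/77) - 37887) = √(-109196851/416570 - 37887) = √(-15891784441/416570) = I*√6620040644587370/416570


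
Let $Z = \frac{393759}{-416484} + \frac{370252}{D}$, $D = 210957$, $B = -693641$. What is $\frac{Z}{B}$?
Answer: $- \frac{7904201845}{6771494169246612} \approx -1.1673 \cdot 10^{-6}$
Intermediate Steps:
$Z = \frac{7904201845}{9762246132}$ ($Z = \frac{393759}{-416484} + \frac{370252}{210957} = 393759 \left(- \frac{1}{416484}\right) + 370252 \cdot \frac{1}{210957} = - \frac{43751}{46276} + \frac{370252}{210957} = \frac{7904201845}{9762246132} \approx 0.80967$)
$\frac{Z}{B} = \frac{7904201845}{9762246132 \left(-693641\right)} = \frac{7904201845}{9762246132} \left(- \frac{1}{693641}\right) = - \frac{7904201845}{6771494169246612}$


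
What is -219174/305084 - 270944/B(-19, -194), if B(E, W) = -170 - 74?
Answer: 10325900105/9305062 ≈ 1109.7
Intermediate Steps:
B(E, W) = -244
-219174/305084 - 270944/B(-19, -194) = -219174/305084 - 270944/(-244) = -219174*1/305084 - 270944*(-1/244) = -109587/152542 + 67736/61 = 10325900105/9305062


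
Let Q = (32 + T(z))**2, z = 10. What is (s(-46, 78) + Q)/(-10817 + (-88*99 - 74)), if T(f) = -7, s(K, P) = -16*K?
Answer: -1361/19603 ≈ -0.069428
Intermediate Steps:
Q = 625 (Q = (32 - 7)**2 = 25**2 = 625)
(s(-46, 78) + Q)/(-10817 + (-88*99 - 74)) = (-16*(-46) + 625)/(-10817 + (-88*99 - 74)) = (736 + 625)/(-10817 + (-8712 - 74)) = 1361/(-10817 - 8786) = 1361/(-19603) = 1361*(-1/19603) = -1361/19603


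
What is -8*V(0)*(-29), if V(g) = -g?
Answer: 0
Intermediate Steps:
-8*V(0)*(-29) = -(-8)*0*(-29) = -8*0*(-29) = 0*(-29) = 0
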